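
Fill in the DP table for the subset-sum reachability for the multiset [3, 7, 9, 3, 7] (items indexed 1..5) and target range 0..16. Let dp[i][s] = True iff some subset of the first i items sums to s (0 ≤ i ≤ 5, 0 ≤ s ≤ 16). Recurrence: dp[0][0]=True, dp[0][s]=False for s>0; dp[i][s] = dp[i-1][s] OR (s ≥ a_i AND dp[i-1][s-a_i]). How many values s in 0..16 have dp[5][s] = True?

i\s   0   1   2   3   4   5   6   7   8   9  10  11  12  13  14  15  16
  0   T   F   F   F   F   F   F   F   F   F   F   F   F   F   F   F   F
  1   T   F   F   T   F   F   F   F   F   F   F   F   F   F   F   F   F
  2   T   F   F   T   F   F   F   T   F   F   T   F   F   F   F   F   F
  3   T   F   F   T   F   F   F   T   F   T   T   F   T   F   F   F   T
  4   T   F   F   T   F   F   T   T   F   T   T   F   T   T   F   T   T
  5   T   F   F   T   F   F   T   T   F   T   T   F   T   T   T   T   T

11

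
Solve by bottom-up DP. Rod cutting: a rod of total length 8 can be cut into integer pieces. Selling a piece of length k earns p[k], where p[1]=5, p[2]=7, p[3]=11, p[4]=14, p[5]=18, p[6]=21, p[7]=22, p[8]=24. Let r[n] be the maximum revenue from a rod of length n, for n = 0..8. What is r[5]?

25

   n    0    1    2    3    4    5    6    7    8
r[n]    0    5   10   15   20   25   30   35   40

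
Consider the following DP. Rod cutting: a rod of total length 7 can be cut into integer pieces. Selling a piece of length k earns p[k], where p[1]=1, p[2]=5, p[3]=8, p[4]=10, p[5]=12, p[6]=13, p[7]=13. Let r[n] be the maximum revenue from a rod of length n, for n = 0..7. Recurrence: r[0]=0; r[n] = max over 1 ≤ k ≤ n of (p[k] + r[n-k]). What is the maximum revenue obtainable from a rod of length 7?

18

   n    0    1    2    3    4    5    6    7
r[n]    0    1    5    8   10   13   16   18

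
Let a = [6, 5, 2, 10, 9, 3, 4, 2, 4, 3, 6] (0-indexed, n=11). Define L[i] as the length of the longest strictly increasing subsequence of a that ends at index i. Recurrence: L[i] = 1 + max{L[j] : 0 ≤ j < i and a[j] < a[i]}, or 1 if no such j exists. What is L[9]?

   i    0    1    2    3    4    5    6    7    8    9   10
a[i]    6    5    2   10    9    3    4    2    4    3    6
L[i]    1    1    1    2    2    2    3    1    3    2    4

2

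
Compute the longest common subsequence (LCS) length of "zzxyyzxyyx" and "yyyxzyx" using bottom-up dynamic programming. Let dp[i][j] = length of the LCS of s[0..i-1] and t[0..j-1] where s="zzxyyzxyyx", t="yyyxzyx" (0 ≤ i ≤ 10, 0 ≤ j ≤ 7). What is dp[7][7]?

4

   ''  y  y  y  x  z  y  x
''  0  0  0  0  0  0  0  0
 z  0  0  0  0  0  1  1  1
 z  0  0  0  0  0  1  1  1
 x  0  0  0  0  1  1  1  2
 y  0  1  1  1  1  1  2  2
 y  0  1  2  2  2  2  2  2
 z  0  1  2  2  2  3  3  3
 x  0  1  2  2  3  3  3  4
 y  0  1  2  3  3  3  4  4
 y  0  1  2  3  3  3  4  4
 x  0  1  2  3  4  4  4  5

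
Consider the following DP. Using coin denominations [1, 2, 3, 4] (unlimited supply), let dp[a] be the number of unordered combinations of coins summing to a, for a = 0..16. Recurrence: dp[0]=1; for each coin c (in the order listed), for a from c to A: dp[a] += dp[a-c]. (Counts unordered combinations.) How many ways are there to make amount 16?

after  coin     0     1     2     3     4     5     6     7     8     9    10    11    12    13    14    15    16
          1     1     1     1     1     1     1     1     1     1     1     1     1     1     1     1     1     1
          2     1     1     2     2     3     3     4     4     5     5     6     6     7     7     8     8     9
          3     1     1     2     3     4     5     7     8    10    12    14    16    19    21    24    27    30
          4     1     1     2     3     5     6     9    11    15    18    23    27    34    39    47    54    64

64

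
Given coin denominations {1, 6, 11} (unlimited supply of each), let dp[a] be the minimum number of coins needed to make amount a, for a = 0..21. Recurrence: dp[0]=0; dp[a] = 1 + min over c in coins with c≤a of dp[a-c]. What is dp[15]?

 a  0  1  2  3  4  5  6  7  8  9 10 11 12 13 14 15 16 17 18 19 20 21
dp  0  1  2  3  4  5  1  2  3  4  5  1  2  3  4  5  6  2  3  4  5  6

5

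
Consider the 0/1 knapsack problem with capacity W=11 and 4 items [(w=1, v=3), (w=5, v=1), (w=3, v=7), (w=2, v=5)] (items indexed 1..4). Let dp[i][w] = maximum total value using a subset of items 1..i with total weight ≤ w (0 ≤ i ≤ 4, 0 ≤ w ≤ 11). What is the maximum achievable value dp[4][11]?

16

i\w   0   1   2   3   4   5   6   7   8   9  10  11
  0   0   0   0   0   0   0   0   0   0   0   0   0
  1   0   3   3   3   3   3   3   3   3   3   3   3
  2   0   3   3   3   3   3   4   4   4   4   4   4
  3   0   3   3   7  10  10  10  10  10  11  11  11
  4   0   3   5   8  10  12  15  15  15  15  15  16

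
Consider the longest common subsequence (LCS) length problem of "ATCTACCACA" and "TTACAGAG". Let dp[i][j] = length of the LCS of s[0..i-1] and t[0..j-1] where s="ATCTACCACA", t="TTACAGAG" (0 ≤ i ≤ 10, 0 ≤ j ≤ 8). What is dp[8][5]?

5

   ''  T  T  A  C  A  G  A  G
''  0  0  0  0  0  0  0  0  0
 A  0  0  0  1  1  1  1  1  1
 T  0  1  1  1  1  1  1  1  1
 C  0  1  1  1  2  2  2  2  2
 T  0  1  2  2  2  2  2  2  2
 A  0  1  2  3  3  3  3  3  3
 C  0  1  2  3  4  4  4  4  4
 C  0  1  2  3  4  4  4  4  4
 A  0  1  2  3  4  5  5  5  5
 C  0  1  2  3  4  5  5  5  5
 A  0  1  2  3  4  5  5  6  6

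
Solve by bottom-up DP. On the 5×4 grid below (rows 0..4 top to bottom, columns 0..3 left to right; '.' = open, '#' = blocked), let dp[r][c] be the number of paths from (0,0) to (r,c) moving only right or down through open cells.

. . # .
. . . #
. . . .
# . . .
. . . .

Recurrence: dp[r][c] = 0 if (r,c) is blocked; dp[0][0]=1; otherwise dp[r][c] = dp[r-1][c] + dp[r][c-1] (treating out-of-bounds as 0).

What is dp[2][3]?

5

r\c   0   1   2   3
  0   1   1   0   0
  1   1   2   2   0
  2   1   3   5   5
  3   0   3   8  13
  4   0   3  11  24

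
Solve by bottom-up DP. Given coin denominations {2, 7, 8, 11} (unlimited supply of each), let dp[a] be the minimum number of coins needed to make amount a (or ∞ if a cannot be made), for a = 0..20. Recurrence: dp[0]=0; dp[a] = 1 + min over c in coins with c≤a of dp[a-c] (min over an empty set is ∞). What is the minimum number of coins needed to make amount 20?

3

 a  0  1  2  3  4  5  6  7  8  9 10 11 12 13 14 15 16 17 18 19 20
dp  0  -  1  -  2  -  3  1  1  2  2  1  3  2  2  2  2  3  2  2  3
(- denotes ∞ / unreachable)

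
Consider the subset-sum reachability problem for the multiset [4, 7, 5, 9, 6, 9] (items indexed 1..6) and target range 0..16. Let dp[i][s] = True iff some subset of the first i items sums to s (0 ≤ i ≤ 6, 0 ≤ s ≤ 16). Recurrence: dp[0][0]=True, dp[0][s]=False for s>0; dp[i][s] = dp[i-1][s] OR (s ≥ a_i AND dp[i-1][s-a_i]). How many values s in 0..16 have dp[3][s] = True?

8

i\s   0   1   2   3   4   5   6   7   8   9  10  11  12  13  14  15  16
  0   T   F   F   F   F   F   F   F   F   F   F   F   F   F   F   F   F
  1   T   F   F   F   T   F   F   F   F   F   F   F   F   F   F   F   F
  2   T   F   F   F   T   F   F   T   F   F   F   T   F   F   F   F   F
  3   T   F   F   F   T   T   F   T   F   T   F   T   T   F   F   F   T
  4   T   F   F   F   T   T   F   T   F   T   F   T   T   T   T   F   T
  5   T   F   F   F   T   T   T   T   F   T   T   T   T   T   T   T   T
  6   T   F   F   F   T   T   T   T   F   T   T   T   T   T   T   T   T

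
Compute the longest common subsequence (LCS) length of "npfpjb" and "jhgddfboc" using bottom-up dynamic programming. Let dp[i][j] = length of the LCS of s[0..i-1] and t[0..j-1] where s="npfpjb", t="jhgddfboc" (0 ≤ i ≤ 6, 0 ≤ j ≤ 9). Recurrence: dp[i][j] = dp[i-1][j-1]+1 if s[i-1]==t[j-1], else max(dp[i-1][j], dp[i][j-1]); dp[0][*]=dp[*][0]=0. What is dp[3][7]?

   ''  j  h  g  d  d  f  b  o  c
''  0  0  0  0  0  0  0  0  0  0
 n  0  0  0  0  0  0  0  0  0  0
 p  0  0  0  0  0  0  0  0  0  0
 f  0  0  0  0  0  0  1  1  1  1
 p  0  0  0  0  0  0  1  1  1  1
 j  0  1  1  1  1  1  1  1  1  1
 b  0  1  1  1  1  1  1  2  2  2

1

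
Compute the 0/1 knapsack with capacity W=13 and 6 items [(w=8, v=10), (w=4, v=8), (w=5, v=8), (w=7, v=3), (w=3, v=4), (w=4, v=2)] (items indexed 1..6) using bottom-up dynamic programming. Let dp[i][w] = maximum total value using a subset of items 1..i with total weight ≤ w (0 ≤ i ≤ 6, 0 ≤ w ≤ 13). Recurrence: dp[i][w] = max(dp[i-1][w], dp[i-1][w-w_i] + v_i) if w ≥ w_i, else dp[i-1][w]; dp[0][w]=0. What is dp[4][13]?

i\w   0   1   2   3   4   5   6   7   8   9  10  11  12  13
  0   0   0   0   0   0   0   0   0   0   0   0   0   0   0
  1   0   0   0   0   0   0   0   0  10  10  10  10  10  10
  2   0   0   0   0   8   8   8   8  10  10  10  10  18  18
  3   0   0   0   0   8   8   8   8  10  16  16  16  18  18
  4   0   0   0   0   8   8   8   8  10  16  16  16  18  18
  5   0   0   0   4   8   8   8  12  12  16  16  16  20  20
  6   0   0   0   4   8   8   8  12  12  16  16  16  20  20

18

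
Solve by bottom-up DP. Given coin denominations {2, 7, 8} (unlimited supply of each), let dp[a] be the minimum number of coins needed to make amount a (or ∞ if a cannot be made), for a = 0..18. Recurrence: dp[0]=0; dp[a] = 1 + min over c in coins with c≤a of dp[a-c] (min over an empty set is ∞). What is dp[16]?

 a  0  1  2  3  4  5  6  7  8  9 10 11 12 13 14 15 16 17 18
dp  0  -  1  -  2  -  3  1  1  2  2  3  3  4  2  2  2  3  3
(- denotes ∞ / unreachable)

2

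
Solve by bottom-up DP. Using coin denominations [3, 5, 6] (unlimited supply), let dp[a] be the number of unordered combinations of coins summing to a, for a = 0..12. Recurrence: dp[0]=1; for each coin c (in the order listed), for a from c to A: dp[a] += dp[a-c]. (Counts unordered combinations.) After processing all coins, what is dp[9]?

2

after  coin     0     1     2     3     4     5     6     7     8     9    10    11    12
          3     1     0     0     1     0     0     1     0     0     1     0     0     1
          5     1     0     0     1     0     1     1     0     1     1     1     1     1
          6     1     0     0     1     0     1     2     0     1     2     1     2     3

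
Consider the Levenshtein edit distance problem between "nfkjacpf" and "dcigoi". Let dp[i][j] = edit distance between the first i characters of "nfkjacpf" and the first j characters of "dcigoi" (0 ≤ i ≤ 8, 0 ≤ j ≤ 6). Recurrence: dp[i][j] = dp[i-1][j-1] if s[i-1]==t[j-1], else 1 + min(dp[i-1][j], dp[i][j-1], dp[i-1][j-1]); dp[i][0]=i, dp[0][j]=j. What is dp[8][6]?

   ''  d  c  i  g  o  i
''  0  1  2  3  4  5  6
 n  1  1  2  3  4  5  6
 f  2  2  2  3  4  5  6
 k  3  3  3  3  4  5  6
 j  4  4  4  4  4  5  6
 a  5  5  5  5  5  5  6
 c  6  6  5  6  6  6  6
 p  7  7  6  6  7  7  7
 f  8  8  7  7  7  8  8

8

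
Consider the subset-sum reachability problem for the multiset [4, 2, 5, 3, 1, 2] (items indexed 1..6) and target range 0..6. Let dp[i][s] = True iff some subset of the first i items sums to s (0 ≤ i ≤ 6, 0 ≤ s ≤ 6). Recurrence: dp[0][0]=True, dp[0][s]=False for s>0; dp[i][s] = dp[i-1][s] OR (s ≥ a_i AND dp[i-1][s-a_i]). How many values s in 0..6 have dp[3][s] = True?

i\s   0   1   2   3   4   5   6
  0   T   F   F   F   F   F   F
  1   T   F   F   F   T   F   F
  2   T   F   T   F   T   F   T
  3   T   F   T   F   T   T   T
  4   T   F   T   T   T   T   T
  5   T   T   T   T   T   T   T
  6   T   T   T   T   T   T   T

5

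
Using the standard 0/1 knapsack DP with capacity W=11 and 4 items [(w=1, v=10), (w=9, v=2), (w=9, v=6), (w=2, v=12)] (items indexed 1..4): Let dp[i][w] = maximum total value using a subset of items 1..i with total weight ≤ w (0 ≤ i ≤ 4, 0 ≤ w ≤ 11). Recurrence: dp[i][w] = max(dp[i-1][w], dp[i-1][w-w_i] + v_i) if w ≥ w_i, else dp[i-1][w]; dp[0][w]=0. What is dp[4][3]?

22

i\w   0   1   2   3   4   5   6   7   8   9  10  11
  0   0   0   0   0   0   0   0   0   0   0   0   0
  1   0  10  10  10  10  10  10  10  10  10  10  10
  2   0  10  10  10  10  10  10  10  10  10  12  12
  3   0  10  10  10  10  10  10  10  10  10  16  16
  4   0  10  12  22  22  22  22  22  22  22  22  22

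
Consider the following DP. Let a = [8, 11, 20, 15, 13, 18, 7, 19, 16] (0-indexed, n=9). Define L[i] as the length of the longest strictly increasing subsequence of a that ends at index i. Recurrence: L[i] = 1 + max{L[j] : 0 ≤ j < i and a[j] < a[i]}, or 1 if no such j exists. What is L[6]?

   i    0    1    2    3    4    5    6    7    8
a[i]    8   11   20   15   13   18    7   19   16
L[i]    1    2    3    3    3    4    1    5    4

1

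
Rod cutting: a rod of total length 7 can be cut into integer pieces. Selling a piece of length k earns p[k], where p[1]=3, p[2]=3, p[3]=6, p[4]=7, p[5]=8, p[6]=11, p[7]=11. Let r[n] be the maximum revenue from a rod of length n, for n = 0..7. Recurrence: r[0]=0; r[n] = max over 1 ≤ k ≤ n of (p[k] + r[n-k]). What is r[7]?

   n    0    1    2    3    4    5    6    7
r[n]    0    3    6    9   12   15   18   21

21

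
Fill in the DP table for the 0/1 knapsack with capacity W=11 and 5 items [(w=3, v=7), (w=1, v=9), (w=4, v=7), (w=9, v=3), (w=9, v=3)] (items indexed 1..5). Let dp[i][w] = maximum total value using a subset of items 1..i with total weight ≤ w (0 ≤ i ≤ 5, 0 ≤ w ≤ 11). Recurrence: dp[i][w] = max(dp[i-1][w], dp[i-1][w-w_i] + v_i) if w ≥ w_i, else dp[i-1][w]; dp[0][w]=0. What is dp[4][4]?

16

i\w   0   1   2   3   4   5   6   7   8   9  10  11
  0   0   0   0   0   0   0   0   0   0   0   0   0
  1   0   0   0   7   7   7   7   7   7   7   7   7
  2   0   9   9   9  16  16  16  16  16  16  16  16
  3   0   9   9   9  16  16  16  16  23  23  23  23
  4   0   9   9   9  16  16  16  16  23  23  23  23
  5   0   9   9   9  16  16  16  16  23  23  23  23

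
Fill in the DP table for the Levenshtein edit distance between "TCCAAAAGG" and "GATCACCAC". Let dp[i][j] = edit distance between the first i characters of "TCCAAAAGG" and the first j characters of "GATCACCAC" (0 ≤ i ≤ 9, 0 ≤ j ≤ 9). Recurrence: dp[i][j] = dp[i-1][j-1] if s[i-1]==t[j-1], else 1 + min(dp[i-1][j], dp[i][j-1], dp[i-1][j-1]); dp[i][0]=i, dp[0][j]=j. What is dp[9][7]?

   ''  G  A  T  C  A  C  C  A  C
''  0  1  2  3  4  5  6  7  8  9
 T  1  1  2  2  3  4  5  6  7  8
 C  2  2  2  3  2  3  4  5  6  7
 C  3  3  3  3  3  3  3  4  5  6
 A  4  4  3  4  4  3  4  4  4  5
 A  5  5  4  4  5  4  4  5  4  5
 A  6  6  5  5  5  5  5  5  5  5
 A  7  7  6  6  6  5  6  6  5  6
 G  8  7  7  7  7  6  6  7  6  6
 G  9  8  8  8  8  7  7  7  7  7

7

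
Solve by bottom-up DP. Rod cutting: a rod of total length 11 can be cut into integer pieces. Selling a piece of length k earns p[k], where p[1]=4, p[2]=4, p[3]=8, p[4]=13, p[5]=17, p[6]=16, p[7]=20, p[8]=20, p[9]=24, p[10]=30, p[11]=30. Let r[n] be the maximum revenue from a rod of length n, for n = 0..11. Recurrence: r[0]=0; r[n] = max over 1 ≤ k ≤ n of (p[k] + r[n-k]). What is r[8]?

   n    0    1    2    3    4    5    6    7    8    9   10   11
r[n]    0    4    8   12   16   20   24   28   32   36   40   44

32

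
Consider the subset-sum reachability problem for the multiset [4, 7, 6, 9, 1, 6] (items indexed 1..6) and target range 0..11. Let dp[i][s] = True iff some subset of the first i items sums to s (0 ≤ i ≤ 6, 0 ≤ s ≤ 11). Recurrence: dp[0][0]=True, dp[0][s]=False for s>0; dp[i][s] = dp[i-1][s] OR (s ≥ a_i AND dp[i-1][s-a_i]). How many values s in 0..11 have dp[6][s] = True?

i\s   0   1   2   3   4   5   6   7   8   9  10  11
  0   T   F   F   F   F   F   F   F   F   F   F   F
  1   T   F   F   F   T   F   F   F   F   F   F   F
  2   T   F   F   F   T   F   F   T   F   F   F   T
  3   T   F   F   F   T   F   T   T   F   F   T   T
  4   T   F   F   F   T   F   T   T   F   T   T   T
  5   T   T   F   F   T   T   T   T   T   T   T   T
  6   T   T   F   F   T   T   T   T   T   T   T   T

10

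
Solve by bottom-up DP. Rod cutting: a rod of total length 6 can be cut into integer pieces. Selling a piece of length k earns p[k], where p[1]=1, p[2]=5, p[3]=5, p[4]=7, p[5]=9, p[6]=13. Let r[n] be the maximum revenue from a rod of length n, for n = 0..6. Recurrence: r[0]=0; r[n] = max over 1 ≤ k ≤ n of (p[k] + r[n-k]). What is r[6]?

   n    0    1    2    3    4    5    6
r[n]    0    1    5    6   10   11   15

15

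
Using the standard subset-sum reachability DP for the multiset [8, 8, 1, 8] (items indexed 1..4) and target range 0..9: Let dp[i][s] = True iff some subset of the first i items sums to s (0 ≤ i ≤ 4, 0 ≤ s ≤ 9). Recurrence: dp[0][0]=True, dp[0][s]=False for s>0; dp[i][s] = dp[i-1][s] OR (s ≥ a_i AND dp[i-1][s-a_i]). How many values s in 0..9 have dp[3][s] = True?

4

i\s   0   1   2   3   4   5   6   7   8   9
  0   T   F   F   F   F   F   F   F   F   F
  1   T   F   F   F   F   F   F   F   T   F
  2   T   F   F   F   F   F   F   F   T   F
  3   T   T   F   F   F   F   F   F   T   T
  4   T   T   F   F   F   F   F   F   T   T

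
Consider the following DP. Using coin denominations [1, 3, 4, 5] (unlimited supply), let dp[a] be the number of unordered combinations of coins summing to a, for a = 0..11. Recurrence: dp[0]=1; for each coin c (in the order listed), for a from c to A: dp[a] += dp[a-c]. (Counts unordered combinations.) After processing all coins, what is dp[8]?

8

after  coin     0     1     2     3     4     5     6     7     8     9    10    11
          1     1     1     1     1     1     1     1     1     1     1     1     1
          3     1     1     1     2     2     2     3     3     3     4     4     4
          4     1     1     1     2     3     3     4     5     6     7     8     9
          5     1     1     1     2     3     4     5     6     8    10    12    14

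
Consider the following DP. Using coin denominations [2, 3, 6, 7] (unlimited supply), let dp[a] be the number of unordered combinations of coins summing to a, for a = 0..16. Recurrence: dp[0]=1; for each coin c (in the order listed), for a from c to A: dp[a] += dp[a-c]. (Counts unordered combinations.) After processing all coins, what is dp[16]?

10

after  coin     0     1     2     3     4     5     6     7     8     9    10    11    12    13    14    15    16
          2     1     0     1     0     1     0     1     0     1     0     1     0     1     0     1     0     1
          3     1     0     1     1     1     1     2     1     2     2     2     2     3     2     3     3     3
          6     1     0     1     1     1     1     3     1     3     3     3     3     6     3     6     6     6
          7     1     0     1     1     1     1     3     2     3     4     4     4     7     6     8     9    10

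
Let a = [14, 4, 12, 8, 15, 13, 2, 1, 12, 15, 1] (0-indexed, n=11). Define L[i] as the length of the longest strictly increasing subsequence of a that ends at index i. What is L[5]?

   i    0    1    2    3    4    5    6    7    8    9   10
a[i]   14    4   12    8   15   13    2    1   12   15    1
L[i]    1    1    2    2    3    3    1    1    3    4    1

3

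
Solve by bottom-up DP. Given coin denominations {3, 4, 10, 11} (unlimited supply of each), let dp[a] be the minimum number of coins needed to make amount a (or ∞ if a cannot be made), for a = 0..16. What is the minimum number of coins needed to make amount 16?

 a  0  1  2  3  4  5  6  7  8  9 10 11 12 13 14 15 16
dp  0  -  -  1  1  -  2  2  2  3  1  1  3  2  2  2  3
(- denotes ∞ / unreachable)

3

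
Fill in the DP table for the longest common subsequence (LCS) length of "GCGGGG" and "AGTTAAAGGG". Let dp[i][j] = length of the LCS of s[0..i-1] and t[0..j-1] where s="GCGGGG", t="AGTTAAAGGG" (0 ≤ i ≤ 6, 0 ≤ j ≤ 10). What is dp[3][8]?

2

   ''  A  G  T  T  A  A  A  G  G  G
''  0  0  0  0  0  0  0  0  0  0  0
 G  0  0  1  1  1  1  1  1  1  1  1
 C  0  0  1  1  1  1  1  1  1  1  1
 G  0  0  1  1  1  1  1  1  2  2  2
 G  0  0  1  1  1  1  1  1  2  3  3
 G  0  0  1  1  1  1  1  1  2  3  4
 G  0  0  1  1  1  1  1  1  2  3  4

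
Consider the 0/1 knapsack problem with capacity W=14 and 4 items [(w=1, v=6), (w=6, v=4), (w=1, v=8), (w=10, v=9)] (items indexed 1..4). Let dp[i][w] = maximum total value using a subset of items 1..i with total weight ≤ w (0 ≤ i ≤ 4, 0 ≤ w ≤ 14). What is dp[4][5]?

i\w   0   1   2   3   4   5   6   7   8   9  10  11  12  13  14
  0   0   0   0   0   0   0   0   0   0   0   0   0   0   0   0
  1   0   6   6   6   6   6   6   6   6   6   6   6   6   6   6
  2   0   6   6   6   6   6   6  10  10  10  10  10  10  10  10
  3   0   8  14  14  14  14  14  14  18  18  18  18  18  18  18
  4   0   8  14  14  14  14  14  14  18  18  18  18  23  23  23

14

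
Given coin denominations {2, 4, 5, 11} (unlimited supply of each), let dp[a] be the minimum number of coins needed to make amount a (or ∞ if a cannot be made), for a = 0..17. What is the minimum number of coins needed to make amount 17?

3

 a  0  1  2  3  4  5  6  7  8  9 10 11 12 13 14 15 16 17
dp  0  -  1  -  1  1  2  2  2  2  2  1  3  2  3  2  2  3
(- denotes ∞ / unreachable)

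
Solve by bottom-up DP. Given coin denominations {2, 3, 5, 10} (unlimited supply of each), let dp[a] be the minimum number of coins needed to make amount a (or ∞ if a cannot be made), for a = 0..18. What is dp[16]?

 a  0  1  2  3  4  5  6  7  8  9 10 11 12 13 14 15 16 17 18
dp  0  -  1  1  2  1  2  2  2  3  1  3  2  2  3  2  3  3  3
(- denotes ∞ / unreachable)

3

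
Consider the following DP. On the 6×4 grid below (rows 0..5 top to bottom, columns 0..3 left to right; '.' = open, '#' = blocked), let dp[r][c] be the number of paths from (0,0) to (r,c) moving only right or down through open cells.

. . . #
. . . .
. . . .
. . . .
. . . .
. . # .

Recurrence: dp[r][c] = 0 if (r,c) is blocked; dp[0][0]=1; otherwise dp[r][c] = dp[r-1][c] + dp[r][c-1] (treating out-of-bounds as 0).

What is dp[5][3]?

r\c   0   1   2   3
  0   1   1   1   0
  1   1   2   3   3
  2   1   3   6   9
  3   1   4  10  19
  4   1   5  15  34
  5   1   6   0  34

34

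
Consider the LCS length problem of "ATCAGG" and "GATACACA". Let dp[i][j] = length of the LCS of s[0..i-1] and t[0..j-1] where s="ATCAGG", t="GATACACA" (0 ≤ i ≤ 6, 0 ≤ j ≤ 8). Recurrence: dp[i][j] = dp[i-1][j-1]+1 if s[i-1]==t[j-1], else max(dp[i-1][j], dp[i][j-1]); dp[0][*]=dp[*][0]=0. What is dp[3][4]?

   ''  G  A  T  A  C  A  C  A
''  0  0  0  0  0  0  0  0  0
 A  0  0  1  1  1  1  1  1  1
 T  0  0  1  2  2  2  2  2  2
 C  0  0  1  2  2  3  3  3  3
 A  0  0  1  2  3  3  4  4  4
 G  0  1  1  2  3  3  4  4  4
 G  0  1  1  2  3  3  4  4  4

2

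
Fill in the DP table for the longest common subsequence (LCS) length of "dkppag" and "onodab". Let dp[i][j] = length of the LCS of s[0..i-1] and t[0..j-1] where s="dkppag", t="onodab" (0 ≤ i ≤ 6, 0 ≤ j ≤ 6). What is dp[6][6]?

2

   ''  o  n  o  d  a  b
''  0  0  0  0  0  0  0
 d  0  0  0  0  1  1  1
 k  0  0  0  0  1  1  1
 p  0  0  0  0  1  1  1
 p  0  0  0  0  1  1  1
 a  0  0  0  0  1  2  2
 g  0  0  0  0  1  2  2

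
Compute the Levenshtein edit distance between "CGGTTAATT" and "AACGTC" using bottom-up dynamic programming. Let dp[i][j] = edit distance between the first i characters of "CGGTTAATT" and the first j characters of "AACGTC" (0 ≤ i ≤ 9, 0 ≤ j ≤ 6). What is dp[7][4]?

7

   ''  A  A  C  G  T  C
''  0  1  2  3  4  5  6
 C  1  1  2  2  3  4  5
 G  2  2  2  3  2  3  4
 G  3  3  3  3  3  3  4
 T  4  4  4  4  4  3  4
 T  5  5  5  5  5  4  4
 A  6  5  5  6  6  5  5
 A  7  6  5  6  7  6  6
 T  8  7  6  6  7  7  7
 T  9  8  7  7  7  7  8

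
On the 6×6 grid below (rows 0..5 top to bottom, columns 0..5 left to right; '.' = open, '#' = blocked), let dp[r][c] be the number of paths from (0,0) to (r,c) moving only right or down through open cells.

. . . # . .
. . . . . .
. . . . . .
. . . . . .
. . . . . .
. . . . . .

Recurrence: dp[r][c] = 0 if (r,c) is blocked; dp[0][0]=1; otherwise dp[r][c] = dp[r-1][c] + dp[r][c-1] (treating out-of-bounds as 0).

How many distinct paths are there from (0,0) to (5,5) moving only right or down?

231

r\c   0   1   2   3   4   5
  0   1   1   1   0   0   0
  1   1   2   3   3   3   3
  2   1   3   6   9  12  15
  3   1   4  10  19  31  46
  4   1   5  15  34  65 111
  5   1   6  21  55 120 231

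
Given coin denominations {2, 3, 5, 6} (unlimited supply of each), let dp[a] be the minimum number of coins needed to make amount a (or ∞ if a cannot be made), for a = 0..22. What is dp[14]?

 a  0  1  2  3  4  5  6  7  8  9 10 11 12 13 14 15 16 17 18 19 20 21 22
dp  0  -  1  1  2  1  1  2  2  2  2  2  2  3  3  3  3  3  3  4  4  4  4
(- denotes ∞ / unreachable)

3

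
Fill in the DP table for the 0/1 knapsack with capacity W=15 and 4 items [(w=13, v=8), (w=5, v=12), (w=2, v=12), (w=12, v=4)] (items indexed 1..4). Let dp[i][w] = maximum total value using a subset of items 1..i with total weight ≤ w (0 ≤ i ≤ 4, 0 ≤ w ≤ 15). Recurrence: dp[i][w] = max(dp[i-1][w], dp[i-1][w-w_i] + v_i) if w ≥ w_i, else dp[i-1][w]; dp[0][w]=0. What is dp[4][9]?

i\w   0   1   2   3   4   5   6   7   8   9  10  11  12  13  14  15
  0   0   0   0   0   0   0   0   0   0   0   0   0   0   0   0   0
  1   0   0   0   0   0   0   0   0   0   0   0   0   0   8   8   8
  2   0   0   0   0   0  12  12  12  12  12  12  12  12  12  12  12
  3   0   0  12  12  12  12  12  24  24  24  24  24  24  24  24  24
  4   0   0  12  12  12  12  12  24  24  24  24  24  24  24  24  24

24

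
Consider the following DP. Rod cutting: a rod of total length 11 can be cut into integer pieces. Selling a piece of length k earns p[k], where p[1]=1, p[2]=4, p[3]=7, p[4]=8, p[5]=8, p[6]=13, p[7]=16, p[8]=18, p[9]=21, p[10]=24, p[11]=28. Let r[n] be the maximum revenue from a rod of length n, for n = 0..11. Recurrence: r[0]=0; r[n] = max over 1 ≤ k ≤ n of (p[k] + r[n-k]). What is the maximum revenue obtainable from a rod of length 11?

28

   n    0    1    2    3    4    5    6    7    8    9   10   11
r[n]    0    1    4    7    8   11   14   16   18   21   24   28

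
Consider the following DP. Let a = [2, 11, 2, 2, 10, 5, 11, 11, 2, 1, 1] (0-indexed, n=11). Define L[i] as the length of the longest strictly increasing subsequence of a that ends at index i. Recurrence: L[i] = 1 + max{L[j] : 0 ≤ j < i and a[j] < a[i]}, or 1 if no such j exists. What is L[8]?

1

   i    0    1    2    3    4    5    6    7    8    9   10
a[i]    2   11    2    2   10    5   11   11    2    1    1
L[i]    1    2    1    1    2    2    3    3    1    1    1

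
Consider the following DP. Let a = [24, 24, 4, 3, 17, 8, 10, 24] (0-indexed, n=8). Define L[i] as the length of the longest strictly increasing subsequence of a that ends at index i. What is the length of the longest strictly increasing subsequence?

4

   i    0    1    2    3    4    5    6    7
a[i]   24   24    4    3   17    8   10   24
L[i]    1    1    1    1    2    2    3    4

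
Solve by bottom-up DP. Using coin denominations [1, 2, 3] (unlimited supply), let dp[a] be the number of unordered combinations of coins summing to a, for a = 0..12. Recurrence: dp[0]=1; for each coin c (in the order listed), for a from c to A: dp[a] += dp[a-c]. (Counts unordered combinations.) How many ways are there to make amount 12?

19

after  coin     0     1     2     3     4     5     6     7     8     9    10    11    12
          1     1     1     1     1     1     1     1     1     1     1     1     1     1
          2     1     1     2     2     3     3     4     4     5     5     6     6     7
          3     1     1     2     3     4     5     7     8    10    12    14    16    19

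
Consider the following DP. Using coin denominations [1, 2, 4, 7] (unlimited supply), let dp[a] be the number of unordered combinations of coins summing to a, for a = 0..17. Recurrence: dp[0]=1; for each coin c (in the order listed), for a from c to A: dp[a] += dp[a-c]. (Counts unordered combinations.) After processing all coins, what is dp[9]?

after  coin     0     1     2     3     4     5     6     7     8     9    10    11    12    13    14    15    16    17
          1     1     1     1     1     1     1     1     1     1     1     1     1     1     1     1     1     1     1
          2     1     1     2     2     3     3     4     4     5     5     6     6     7     7     8     8     9     9
          4     1     1     2     2     4     4     6     6     9     9    12    12    16    16    20    20    25    25
          7     1     1     2     2     4     4     6     7    10    11    14    16    20    22    27    30    36    39

11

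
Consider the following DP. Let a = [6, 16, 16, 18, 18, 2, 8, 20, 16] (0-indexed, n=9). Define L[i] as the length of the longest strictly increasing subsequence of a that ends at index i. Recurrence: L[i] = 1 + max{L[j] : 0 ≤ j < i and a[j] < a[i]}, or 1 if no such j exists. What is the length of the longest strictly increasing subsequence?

   i    0    1    2    3    4    5    6    7    8
a[i]    6   16   16   18   18    2    8   20   16
L[i]    1    2    2    3    3    1    2    4    3

4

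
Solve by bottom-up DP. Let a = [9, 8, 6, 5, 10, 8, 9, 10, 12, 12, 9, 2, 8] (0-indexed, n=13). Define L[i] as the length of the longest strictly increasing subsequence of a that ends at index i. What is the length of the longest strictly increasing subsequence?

   i    0    1    2    3    4    5    6    7    8    9   10   11   12
a[i]    9    8    6    5   10    8    9   10   12   12    9    2    8
L[i]    1    1    1    1    2    2    3    4    5    5    3    1    2

5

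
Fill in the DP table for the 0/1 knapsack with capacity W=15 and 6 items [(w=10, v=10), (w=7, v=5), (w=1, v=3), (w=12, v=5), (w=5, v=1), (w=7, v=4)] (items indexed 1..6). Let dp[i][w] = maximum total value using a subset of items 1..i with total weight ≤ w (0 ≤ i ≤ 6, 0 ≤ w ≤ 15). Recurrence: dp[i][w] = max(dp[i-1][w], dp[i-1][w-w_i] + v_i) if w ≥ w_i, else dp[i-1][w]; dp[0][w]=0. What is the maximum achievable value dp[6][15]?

13

i\w   0   1   2   3   4   5   6   7   8   9  10  11  12  13  14  15
  0   0   0   0   0   0   0   0   0   0   0   0   0   0   0   0   0
  1   0   0   0   0   0   0   0   0   0   0  10  10  10  10  10  10
  2   0   0   0   0   0   0   0   5   5   5  10  10  10  10  10  10
  3   0   3   3   3   3   3   3   5   8   8  10  13  13  13  13  13
  4   0   3   3   3   3   3   3   5   8   8  10  13  13  13  13  13
  5   0   3   3   3   3   3   4   5   8   8  10  13  13  13  13  13
  6   0   3   3   3   3   3   4   5   8   8  10  13  13  13  13  13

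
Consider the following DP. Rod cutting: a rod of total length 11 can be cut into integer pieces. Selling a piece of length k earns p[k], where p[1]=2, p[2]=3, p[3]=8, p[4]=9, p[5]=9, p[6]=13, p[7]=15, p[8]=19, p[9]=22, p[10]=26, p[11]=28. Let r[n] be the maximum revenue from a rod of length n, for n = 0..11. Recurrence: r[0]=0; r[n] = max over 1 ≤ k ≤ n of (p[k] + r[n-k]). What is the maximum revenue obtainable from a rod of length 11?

   n    0    1    2    3    4    5    6    7    8    9   10   11
r[n]    0    2    4    8   10   12   16   18   20   24   26   28

28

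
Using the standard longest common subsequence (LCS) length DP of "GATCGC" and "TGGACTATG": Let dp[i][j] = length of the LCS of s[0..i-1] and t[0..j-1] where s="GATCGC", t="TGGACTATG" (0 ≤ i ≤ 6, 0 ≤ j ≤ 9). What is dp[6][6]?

3

   ''  T  G  G  A  C  T  A  T  G
''  0  0  0  0  0  0  0  0  0  0
 G  0  0  1  1  1  1  1  1  1  1
 A  0  0  1  1  2  2  2  2  2  2
 T  0  1  1  1  2  2  3  3  3  3
 C  0  1  1  1  2  3  3  3  3  3
 G  0  1  2  2  2  3  3  3  3  4
 C  0  1  2  2  2  3  3  3  3  4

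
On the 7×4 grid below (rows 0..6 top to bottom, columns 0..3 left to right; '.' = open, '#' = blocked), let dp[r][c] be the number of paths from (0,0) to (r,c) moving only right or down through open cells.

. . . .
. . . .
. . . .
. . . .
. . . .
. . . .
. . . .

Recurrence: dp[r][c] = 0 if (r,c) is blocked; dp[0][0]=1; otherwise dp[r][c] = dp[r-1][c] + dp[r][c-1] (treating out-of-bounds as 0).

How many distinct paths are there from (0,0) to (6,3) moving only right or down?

r\c   0   1   2   3
  0   1   1   1   1
  1   1   2   3   4
  2   1   3   6  10
  3   1   4  10  20
  4   1   5  15  35
  5   1   6  21  56
  6   1   7  28  84

84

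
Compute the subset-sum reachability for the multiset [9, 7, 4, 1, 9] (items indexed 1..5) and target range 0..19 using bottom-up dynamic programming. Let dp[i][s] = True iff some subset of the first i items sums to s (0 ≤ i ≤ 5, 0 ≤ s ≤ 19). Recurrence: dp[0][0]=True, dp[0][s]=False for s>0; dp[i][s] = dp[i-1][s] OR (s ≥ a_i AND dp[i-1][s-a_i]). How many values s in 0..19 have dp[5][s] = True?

16

i\s   0   1   2   3   4   5   6   7   8   9  10  11  12  13  14  15  16  17  18  19
  0   T   F   F   F   F   F   F   F   F   F   F   F   F   F   F   F   F   F   F   F
  1   T   F   F   F   F   F   F   F   F   T   F   F   F   F   F   F   F   F   F   F
  2   T   F   F   F   F   F   F   T   F   T   F   F   F   F   F   F   T   F   F   F
  3   T   F   F   F   T   F   F   T   F   T   F   T   F   T   F   F   T   F   F   F
  4   T   T   F   F   T   T   F   T   T   T   T   T   T   T   T   F   T   T   F   F
  5   T   T   F   F   T   T   F   T   T   T   T   T   T   T   T   F   T   T   T   T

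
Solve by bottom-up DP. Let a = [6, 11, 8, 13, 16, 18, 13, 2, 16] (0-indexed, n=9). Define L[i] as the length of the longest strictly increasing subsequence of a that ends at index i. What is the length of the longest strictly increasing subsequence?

   i    0    1    2    3    4    5    6    7    8
a[i]    6   11    8   13   16   18   13    2   16
L[i]    1    2    2    3    4    5    3    1    4

5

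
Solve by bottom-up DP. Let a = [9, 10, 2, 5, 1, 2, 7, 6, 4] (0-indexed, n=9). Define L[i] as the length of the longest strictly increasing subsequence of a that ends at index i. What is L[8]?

3

   i    0    1    2    3    4    5    6    7    8
a[i]    9   10    2    5    1    2    7    6    4
L[i]    1    2    1    2    1    2    3    3    3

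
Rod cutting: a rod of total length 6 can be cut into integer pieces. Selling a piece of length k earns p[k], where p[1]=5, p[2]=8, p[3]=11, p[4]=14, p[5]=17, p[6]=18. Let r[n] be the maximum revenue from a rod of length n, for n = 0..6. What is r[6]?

30

   n    0    1    2    3    4    5    6
r[n]    0    5   10   15   20   25   30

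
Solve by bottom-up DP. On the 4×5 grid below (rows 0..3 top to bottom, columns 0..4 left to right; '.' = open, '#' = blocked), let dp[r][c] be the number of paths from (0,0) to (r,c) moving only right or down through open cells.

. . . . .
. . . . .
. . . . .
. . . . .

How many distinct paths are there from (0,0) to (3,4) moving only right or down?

35

r\c   0   1   2   3   4
  0   1   1   1   1   1
  1   1   2   3   4   5
  2   1   3   6  10  15
  3   1   4  10  20  35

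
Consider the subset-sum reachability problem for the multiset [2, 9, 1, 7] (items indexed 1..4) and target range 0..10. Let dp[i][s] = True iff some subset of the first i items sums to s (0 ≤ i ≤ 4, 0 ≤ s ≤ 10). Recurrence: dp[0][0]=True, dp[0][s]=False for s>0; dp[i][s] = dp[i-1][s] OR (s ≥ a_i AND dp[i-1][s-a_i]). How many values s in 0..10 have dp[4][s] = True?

8

i\s   0   1   2   3   4   5   6   7   8   9  10
  0   T   F   F   F   F   F   F   F   F   F   F
  1   T   F   T   F   F   F   F   F   F   F   F
  2   T   F   T   F   F   F   F   F   F   T   F
  3   T   T   T   T   F   F   F   F   F   T   T
  4   T   T   T   T   F   F   F   T   T   T   T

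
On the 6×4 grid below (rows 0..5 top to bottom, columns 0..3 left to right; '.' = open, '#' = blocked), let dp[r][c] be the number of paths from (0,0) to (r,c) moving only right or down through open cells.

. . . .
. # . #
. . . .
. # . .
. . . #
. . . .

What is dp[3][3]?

4

r\c   0   1   2   3
  0   1   1   1   1
  1   1   0   1   0
  2   1   1   2   2
  3   1   0   2   4
  4   1   1   3   0
  5   1   2   5   5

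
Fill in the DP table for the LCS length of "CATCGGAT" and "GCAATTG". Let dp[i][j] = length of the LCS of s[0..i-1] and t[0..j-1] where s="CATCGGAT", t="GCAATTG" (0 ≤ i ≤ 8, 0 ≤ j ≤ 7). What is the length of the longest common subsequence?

   ''  G  C  A  A  T  T  G
''  0  0  0  0  0  0  0  0
 C  0  0  1  1  1  1  1  1
 A  0  0  1  2  2  2  2  2
 T  0  0  1  2  2  3  3  3
 C  0  0  1  2  2  3  3  3
 G  0  1  1  2  2  3  3  4
 G  0  1  1  2  2  3  3  4
 A  0  1  1  2  3  3  3  4
 T  0  1  1  2  3  4  4  4

4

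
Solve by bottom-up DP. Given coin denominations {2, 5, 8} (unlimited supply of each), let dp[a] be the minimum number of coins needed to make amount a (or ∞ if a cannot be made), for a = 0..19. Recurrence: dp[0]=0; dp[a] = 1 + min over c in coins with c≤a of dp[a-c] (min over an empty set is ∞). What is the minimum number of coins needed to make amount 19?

5

 a  0  1  2  3  4  5  6  7  8  9 10 11 12 13 14 15 16 17 18 19
dp  0  -  1  -  2  1  3  2  1  3  2  4  3  2  4  3  2  4  3  5
(- denotes ∞ / unreachable)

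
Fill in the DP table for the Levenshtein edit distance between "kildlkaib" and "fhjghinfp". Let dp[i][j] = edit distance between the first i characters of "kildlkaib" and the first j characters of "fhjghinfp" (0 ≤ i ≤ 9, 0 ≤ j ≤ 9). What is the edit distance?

9

   ''  f  h  j  g  h  i  n  f  p
''  0  1  2  3  4  5  6  7  8  9
 k  1  1  2  3  4  5  6  7  8  9
 i  2  2  2  3  4  5  5  6  7  8
 l  3  3  3  3  4  5  6  6  7  8
 d  4  4  4  4  4  5  6  7  7  8
 l  5  5  5  5  5  5  6  7  8  8
 k  6  6  6  6  6  6  6  7  8  9
 a  7  7  7  7  7  7  7  7  8  9
 i  8  8  8  8  8  8  7  8  8  9
 b  9  9  9  9  9  9  8  8  9  9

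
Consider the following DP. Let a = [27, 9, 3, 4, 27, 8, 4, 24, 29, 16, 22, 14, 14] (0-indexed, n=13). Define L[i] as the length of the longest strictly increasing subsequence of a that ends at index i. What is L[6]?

2

   i    0    1    2    3    4    5    6    7    8    9   10   11   12
a[i]   27    9    3    4   27    8    4   24   29   16   22   14   14
L[i]    1    1    1    2    3    3    2    4    5    4    5    4    4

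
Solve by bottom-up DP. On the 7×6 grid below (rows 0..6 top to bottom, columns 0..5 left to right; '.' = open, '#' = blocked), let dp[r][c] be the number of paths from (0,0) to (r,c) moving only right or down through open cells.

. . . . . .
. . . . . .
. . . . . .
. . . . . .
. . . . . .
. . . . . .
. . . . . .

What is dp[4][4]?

70

r\c   0   1   2   3   4   5
  0   1   1   1   1   1   1
  1   1   2   3   4   5   6
  2   1   3   6  10  15  21
  3   1   4  10  20  35  56
  4   1   5  15  35  70 126
  5   1   6  21  56 126 252
  6   1   7  28  84 210 462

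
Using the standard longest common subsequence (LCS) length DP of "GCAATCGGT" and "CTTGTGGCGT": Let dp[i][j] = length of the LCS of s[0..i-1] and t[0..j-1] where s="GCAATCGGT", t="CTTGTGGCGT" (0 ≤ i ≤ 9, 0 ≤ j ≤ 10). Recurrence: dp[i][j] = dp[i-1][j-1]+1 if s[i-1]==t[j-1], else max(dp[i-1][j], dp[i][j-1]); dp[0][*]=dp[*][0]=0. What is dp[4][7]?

   ''  C  T  T  G  T  G  G  C  G  T
''  0  0  0  0  0  0  0  0  0  0  0
 G  0  0  0  0  1  1  1  1  1  1  1
 C  0  1  1  1  1  1  1  1  2  2  2
 A  0  1  1  1  1  1  1  1  2  2  2
 A  0  1  1  1  1  1  1  1  2  2  2
 T  0  1  2  2  2  2  2  2  2  2  3
 C  0  1  2  2  2  2  2  2  3  3  3
 G  0  1  2  2  3  3  3  3  3  4  4
 G  0  1  2  2  3  3  4  4  4  4  4
 T  0  1  2  3  3  4  4  4  4  4  5

1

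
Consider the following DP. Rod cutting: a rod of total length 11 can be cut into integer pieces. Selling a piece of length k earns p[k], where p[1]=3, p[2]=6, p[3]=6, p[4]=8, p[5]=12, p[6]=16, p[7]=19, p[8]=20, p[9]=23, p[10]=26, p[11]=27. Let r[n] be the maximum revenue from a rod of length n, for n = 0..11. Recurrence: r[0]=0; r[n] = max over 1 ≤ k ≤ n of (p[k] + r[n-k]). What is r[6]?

   n    0    1    2    3    4    5    6    7    8    9   10   11
r[n]    0    3    6    9   12   15   18   21   24   27   30   33

18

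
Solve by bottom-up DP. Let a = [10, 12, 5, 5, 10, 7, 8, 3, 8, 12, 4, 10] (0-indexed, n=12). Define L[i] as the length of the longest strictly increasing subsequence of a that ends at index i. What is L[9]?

4

   i    0    1    2    3    4    5    6    7    8    9   10   11
a[i]   10   12    5    5   10    7    8    3    8   12    4   10
L[i]    1    2    1    1    2    2    3    1    3    4    2    4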